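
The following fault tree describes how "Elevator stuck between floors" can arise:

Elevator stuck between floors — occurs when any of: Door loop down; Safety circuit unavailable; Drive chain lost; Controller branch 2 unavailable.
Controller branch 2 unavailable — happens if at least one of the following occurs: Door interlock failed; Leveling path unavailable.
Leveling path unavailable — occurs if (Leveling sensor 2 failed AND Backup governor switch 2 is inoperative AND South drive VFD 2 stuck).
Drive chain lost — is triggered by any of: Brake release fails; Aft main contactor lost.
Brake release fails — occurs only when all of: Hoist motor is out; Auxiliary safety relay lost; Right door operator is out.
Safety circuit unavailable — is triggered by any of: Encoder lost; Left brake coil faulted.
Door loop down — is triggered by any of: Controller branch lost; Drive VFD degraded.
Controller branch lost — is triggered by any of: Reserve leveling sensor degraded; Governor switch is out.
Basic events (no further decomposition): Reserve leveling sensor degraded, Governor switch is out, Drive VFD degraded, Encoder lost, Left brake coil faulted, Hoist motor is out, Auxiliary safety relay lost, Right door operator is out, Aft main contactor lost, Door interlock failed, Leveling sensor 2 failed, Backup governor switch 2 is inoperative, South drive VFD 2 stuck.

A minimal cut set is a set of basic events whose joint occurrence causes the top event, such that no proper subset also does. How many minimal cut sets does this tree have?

Controller branch lost [OR]: union of children's cut sets → 2 cut set(s).
Door loop down [OR]: union of children's cut sets → 3 cut set(s).
Safety circuit unavailable [OR]: union of children's cut sets → 2 cut set(s).
Brake release fails [AND]: one cut set from each child combined → 1 × 1 × 1 = 1 cut set(s).
Drive chain lost [OR]: union of children's cut sets → 2 cut set(s).
Leveling path unavailable [AND]: one cut set from each child combined → 1 × 1 × 1 = 1 cut set(s).
Controller branch 2 unavailable [OR]: union of children's cut sets → 2 cut set(s).
Elevator stuck between floors [OR]: union of children's cut sets → 9 cut set(s).
Minimal cut sets: {Reserve leveling sensor degraded}; {Governor switch is out}; {Drive VFD degraded}; {Encoder lost}; {Left brake coil faulted}; {Auxiliary safety relay lost, Hoist motor is out, Right door operator is out}; {Aft main contactor lost}; {Door interlock failed}; {Backup governor switch 2 is inoperative, Leveling sensor 2 failed, South drive VFD 2 stuck}.

9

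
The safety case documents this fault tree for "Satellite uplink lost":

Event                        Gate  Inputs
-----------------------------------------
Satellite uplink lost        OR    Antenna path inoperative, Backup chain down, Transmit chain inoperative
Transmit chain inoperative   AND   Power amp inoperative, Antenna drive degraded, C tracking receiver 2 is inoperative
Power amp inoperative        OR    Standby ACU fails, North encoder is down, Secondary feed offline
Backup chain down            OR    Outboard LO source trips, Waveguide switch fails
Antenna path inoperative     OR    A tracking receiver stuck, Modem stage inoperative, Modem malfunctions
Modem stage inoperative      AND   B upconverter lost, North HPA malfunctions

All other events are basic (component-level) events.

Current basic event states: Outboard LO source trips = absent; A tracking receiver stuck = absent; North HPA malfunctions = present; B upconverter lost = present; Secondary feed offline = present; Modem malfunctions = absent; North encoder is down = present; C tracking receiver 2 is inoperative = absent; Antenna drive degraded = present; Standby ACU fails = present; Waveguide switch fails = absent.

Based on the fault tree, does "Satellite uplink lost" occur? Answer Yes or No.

Modem stage inoperative [AND]: B upconverter lost=occurs, North HPA malfunctions=occurs → all inputs occur → occurs.
Antenna path inoperative [OR]: A tracking receiver stuck=not, Modem stage inoperative=occurs, Modem malfunctions=not → at least one input occurs → occurs.
Backup chain down [OR]: Outboard LO source trips=not, Waveguide switch fails=not → no input occurs → does not occur.
Power amp inoperative [OR]: Standby ACU fails=occurs, North encoder is down=occurs, Secondary feed offline=occurs → at least one input occurs → occurs.
Transmit chain inoperative [AND]: Power amp inoperative=occurs, Antenna drive degraded=occurs, C tracking receiver 2 is inoperative=not → not all inputs occur → does not occur.
Satellite uplink lost [OR]: Antenna path inoperative=occurs, Backup chain down=not, Transmit chain inoperative=not → at least one input occurs → occurs.

Yes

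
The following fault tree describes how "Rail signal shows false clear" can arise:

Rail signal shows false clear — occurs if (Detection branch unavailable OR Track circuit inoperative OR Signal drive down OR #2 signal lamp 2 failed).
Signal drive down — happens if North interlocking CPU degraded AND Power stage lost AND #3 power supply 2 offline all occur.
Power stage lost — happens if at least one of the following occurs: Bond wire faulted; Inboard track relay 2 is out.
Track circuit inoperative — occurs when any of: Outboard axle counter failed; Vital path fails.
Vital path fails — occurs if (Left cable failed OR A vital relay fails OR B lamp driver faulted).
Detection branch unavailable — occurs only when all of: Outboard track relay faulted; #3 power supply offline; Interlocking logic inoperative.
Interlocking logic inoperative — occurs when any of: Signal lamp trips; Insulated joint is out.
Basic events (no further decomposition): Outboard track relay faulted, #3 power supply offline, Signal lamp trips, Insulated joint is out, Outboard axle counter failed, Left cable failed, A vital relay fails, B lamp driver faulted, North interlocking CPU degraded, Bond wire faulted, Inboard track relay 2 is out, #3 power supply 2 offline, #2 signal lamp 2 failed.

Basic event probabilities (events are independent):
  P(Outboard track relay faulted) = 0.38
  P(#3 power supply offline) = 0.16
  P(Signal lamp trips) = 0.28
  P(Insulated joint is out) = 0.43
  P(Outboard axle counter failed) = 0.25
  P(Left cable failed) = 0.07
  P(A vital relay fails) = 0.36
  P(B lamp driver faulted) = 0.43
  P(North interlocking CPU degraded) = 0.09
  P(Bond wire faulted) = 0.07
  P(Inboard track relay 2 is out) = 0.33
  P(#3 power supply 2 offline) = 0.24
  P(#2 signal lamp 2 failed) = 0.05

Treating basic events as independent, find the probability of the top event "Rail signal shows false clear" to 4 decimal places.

0.7688

P(Interlocking logic inoperative) [OR] = 1 − (1−0.28) × (1−0.43) = 0.589600
P(Detection branch unavailable) [AND] = 0.38 × 0.16 × 0.589600 = 0.035848
P(Vital path fails) [OR] = 1 − (1−0.07) × (1−0.36) × (1−0.43) = 0.660736
P(Track circuit inoperative) [OR] = 1 − (1−0.25) × (1−0.660736) = 0.745552
P(Power stage lost) [OR] = 1 − (1−0.07) × (1−0.33) = 0.376900
P(Signal drive down) [AND] = 0.09 × 0.376900 × 0.24 = 0.008141
P(Rail signal shows false clear) [OR] = 1 − (1−0.035848) × (1−0.745552) × (1−0.008141) × (1−0.05) = 0.768837
Rounded to 4 decimal places: P(Rail signal shows false clear) ≈ 0.7688.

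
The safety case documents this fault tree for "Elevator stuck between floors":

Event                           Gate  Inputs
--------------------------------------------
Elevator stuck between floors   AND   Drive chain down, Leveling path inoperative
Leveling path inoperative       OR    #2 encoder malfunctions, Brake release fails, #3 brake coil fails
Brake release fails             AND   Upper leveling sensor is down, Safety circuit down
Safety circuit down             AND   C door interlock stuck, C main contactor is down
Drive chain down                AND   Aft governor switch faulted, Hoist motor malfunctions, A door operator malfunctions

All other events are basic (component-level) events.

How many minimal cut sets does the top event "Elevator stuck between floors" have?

3

Drive chain down [AND]: one cut set from each child combined → 1 × 1 × 1 = 1 cut set(s).
Safety circuit down [AND]: one cut set from each child combined → 1 × 1 = 1 cut set(s).
Brake release fails [AND]: one cut set from each child combined → 1 × 1 = 1 cut set(s).
Leveling path inoperative [OR]: union of children's cut sets → 3 cut set(s).
Elevator stuck between floors [AND]: one cut set from each child combined → 1 × 3 = 3 cut set(s).
Minimal cut sets: {#2 encoder malfunctions, A door operator malfunctions, Aft governor switch faulted, Hoist motor malfunctions}; {A door operator malfunctions, Aft governor switch faulted, C door interlock stuck, C main contactor is down, Hoist motor malfunctions, Upper leveling sensor is down}; {#3 brake coil fails, A door operator malfunctions, Aft governor switch faulted, Hoist motor malfunctions}.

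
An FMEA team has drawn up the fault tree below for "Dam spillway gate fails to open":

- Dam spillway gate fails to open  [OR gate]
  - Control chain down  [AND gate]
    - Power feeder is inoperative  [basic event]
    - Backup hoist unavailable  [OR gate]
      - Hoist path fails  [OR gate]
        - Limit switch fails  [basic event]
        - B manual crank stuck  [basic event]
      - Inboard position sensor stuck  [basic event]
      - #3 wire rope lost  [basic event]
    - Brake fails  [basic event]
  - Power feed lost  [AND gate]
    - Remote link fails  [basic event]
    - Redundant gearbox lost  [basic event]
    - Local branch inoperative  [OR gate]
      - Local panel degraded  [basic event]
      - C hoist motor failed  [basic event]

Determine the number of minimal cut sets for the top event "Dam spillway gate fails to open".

Hoist path fails [OR]: union of children's cut sets → 2 cut set(s).
Backup hoist unavailable [OR]: union of children's cut sets → 4 cut set(s).
Control chain down [AND]: one cut set from each child combined → 1 × 4 × 1 = 4 cut set(s).
Local branch inoperative [OR]: union of children's cut sets → 2 cut set(s).
Power feed lost [AND]: one cut set from each child combined → 1 × 1 × 2 = 2 cut set(s).
Dam spillway gate fails to open [OR]: union of children's cut sets → 6 cut set(s).
Minimal cut sets: {Brake fails, Limit switch fails, Power feeder is inoperative}; {B manual crank stuck, Brake fails, Power feeder is inoperative}; {Brake fails, Inboard position sensor stuck, Power feeder is inoperative}; {#3 wire rope lost, Brake fails, Power feeder is inoperative}; {Local panel degraded, Redundant gearbox lost, Remote link fails}; {C hoist motor failed, Redundant gearbox lost, Remote link fails}.

6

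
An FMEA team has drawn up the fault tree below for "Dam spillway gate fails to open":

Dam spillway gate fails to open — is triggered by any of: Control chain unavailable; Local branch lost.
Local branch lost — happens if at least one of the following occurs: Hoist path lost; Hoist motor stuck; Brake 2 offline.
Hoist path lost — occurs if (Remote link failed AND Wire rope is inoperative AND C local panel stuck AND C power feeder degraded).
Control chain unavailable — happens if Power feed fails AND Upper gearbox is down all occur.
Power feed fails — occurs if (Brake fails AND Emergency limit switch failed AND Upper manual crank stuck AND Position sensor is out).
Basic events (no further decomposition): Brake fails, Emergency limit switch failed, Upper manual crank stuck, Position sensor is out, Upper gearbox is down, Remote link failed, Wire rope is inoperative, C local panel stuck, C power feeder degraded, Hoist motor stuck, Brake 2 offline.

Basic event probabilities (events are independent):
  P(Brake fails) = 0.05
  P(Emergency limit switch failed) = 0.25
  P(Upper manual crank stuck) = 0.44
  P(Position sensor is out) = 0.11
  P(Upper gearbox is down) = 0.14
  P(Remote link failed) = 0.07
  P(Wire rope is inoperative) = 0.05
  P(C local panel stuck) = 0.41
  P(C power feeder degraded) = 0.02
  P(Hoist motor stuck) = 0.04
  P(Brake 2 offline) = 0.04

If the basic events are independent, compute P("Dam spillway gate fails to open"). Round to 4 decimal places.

0.0785

P(Power feed fails) [AND] = 0.05 × 0.25 × 0.44 × 0.11 = 0.000605
P(Control chain unavailable) [AND] = 0.000605 × 0.14 = 0.000085
P(Hoist path lost) [AND] = 0.07 × 0.05 × 0.41 × 0.02 = 0.000029
P(Local branch lost) [OR] = 1 − (1−0.000029) × (1−0.04) × (1−0.04) = 0.078427
P(Dam spillway gate fails to open) [OR] = 1 − (1−0.000085) × (1−0.078427) = 0.078505
Rounded to 4 decimal places: P(Dam spillway gate fails to open) ≈ 0.0785.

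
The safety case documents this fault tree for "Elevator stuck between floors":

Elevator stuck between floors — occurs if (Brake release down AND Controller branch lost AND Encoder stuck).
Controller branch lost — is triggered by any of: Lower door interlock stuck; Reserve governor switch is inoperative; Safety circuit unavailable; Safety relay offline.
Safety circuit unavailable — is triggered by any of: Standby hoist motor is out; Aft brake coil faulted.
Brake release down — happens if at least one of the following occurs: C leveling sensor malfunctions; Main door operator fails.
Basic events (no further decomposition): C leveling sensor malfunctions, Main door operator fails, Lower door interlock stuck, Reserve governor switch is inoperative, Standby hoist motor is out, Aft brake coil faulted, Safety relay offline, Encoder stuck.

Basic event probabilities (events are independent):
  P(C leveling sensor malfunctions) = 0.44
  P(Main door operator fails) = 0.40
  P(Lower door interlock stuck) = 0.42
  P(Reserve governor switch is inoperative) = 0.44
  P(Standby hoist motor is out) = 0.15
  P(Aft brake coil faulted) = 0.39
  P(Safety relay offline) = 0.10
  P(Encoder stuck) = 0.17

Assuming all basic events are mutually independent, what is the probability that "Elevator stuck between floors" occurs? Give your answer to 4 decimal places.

0.0958

P(Brake release down) [OR] = 1 − (1−0.44) × (1−0.40) = 0.664000
P(Safety circuit unavailable) [OR] = 1 − (1−0.15) × (1−0.39) = 0.481500
P(Controller branch lost) [OR] = 1 − (1−0.42) × (1−0.44) × (1−0.481500) × (1−0.10) = 0.848432
P(Elevator stuck between floors) [AND] = 0.664000 × 0.848432 × 0.17 = 0.095771
Rounded to 4 decimal places: P(Elevator stuck between floors) ≈ 0.0958.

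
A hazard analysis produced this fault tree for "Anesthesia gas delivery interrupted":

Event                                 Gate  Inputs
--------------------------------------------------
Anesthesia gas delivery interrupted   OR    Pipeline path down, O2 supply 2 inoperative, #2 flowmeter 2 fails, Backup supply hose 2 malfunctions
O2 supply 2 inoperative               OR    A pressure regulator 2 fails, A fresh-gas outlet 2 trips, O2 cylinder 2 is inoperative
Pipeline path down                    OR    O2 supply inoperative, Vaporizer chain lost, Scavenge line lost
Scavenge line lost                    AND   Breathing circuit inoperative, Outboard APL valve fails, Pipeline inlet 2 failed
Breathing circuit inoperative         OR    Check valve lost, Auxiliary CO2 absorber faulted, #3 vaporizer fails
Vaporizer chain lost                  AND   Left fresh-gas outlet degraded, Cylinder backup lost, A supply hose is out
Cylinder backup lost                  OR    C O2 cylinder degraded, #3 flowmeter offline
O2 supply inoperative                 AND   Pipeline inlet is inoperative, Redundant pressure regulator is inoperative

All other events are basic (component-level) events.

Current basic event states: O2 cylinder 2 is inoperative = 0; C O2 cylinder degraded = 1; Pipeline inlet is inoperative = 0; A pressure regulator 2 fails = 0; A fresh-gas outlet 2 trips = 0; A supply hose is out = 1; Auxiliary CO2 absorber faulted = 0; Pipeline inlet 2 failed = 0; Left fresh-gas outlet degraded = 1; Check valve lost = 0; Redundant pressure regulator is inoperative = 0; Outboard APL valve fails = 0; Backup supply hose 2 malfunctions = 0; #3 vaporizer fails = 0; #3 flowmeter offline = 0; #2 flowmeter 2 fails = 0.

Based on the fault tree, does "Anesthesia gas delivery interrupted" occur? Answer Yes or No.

Yes

O2 supply inoperative [AND]: Pipeline inlet is inoperative=not, Redundant pressure regulator is inoperative=not → not all inputs occur → does not occur.
Cylinder backup lost [OR]: C O2 cylinder degraded=occurs, #3 flowmeter offline=not → at least one input occurs → occurs.
Vaporizer chain lost [AND]: Left fresh-gas outlet degraded=occurs, Cylinder backup lost=occurs, A supply hose is out=occurs → all inputs occur → occurs.
Breathing circuit inoperative [OR]: Check valve lost=not, Auxiliary CO2 absorber faulted=not, #3 vaporizer fails=not → no input occurs → does not occur.
Scavenge line lost [AND]: Breathing circuit inoperative=not, Outboard APL valve fails=not, Pipeline inlet 2 failed=not → not all inputs occur → does not occur.
Pipeline path down [OR]: O2 supply inoperative=not, Vaporizer chain lost=occurs, Scavenge line lost=not → at least one input occurs → occurs.
O2 supply 2 inoperative [OR]: A pressure regulator 2 fails=not, A fresh-gas outlet 2 trips=not, O2 cylinder 2 is inoperative=not → no input occurs → does not occur.
Anesthesia gas delivery interrupted [OR]: Pipeline path down=occurs, O2 supply 2 inoperative=not, #2 flowmeter 2 fails=not, Backup supply hose 2 malfunctions=not → at least one input occurs → occurs.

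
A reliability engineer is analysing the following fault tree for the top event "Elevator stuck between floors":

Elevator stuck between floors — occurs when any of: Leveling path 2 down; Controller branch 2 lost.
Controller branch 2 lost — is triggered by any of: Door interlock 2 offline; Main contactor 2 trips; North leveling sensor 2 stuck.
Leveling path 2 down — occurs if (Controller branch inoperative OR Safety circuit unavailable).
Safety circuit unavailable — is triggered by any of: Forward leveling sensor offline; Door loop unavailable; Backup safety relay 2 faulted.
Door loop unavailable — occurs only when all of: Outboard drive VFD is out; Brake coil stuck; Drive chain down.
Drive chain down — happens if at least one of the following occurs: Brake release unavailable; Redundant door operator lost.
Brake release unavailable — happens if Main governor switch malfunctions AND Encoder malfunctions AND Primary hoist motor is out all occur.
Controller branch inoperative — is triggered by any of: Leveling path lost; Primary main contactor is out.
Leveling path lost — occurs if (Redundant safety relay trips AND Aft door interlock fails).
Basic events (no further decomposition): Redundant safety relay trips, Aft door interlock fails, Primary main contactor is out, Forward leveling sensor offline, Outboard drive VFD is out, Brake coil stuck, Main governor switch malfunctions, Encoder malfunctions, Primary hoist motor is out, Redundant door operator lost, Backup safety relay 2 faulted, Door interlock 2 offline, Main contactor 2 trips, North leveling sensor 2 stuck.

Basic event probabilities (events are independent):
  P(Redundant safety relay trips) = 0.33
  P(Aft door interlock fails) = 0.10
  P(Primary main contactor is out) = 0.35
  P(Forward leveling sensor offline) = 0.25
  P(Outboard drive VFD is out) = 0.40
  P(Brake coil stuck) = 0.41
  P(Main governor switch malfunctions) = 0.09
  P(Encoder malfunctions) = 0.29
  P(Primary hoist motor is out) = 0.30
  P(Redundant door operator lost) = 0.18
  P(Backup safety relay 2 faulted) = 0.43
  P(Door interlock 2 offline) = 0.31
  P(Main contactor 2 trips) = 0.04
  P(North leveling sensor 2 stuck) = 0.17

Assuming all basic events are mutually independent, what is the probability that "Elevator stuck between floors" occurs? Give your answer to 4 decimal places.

P(Leveling path lost) [AND] = 0.33 × 0.10 = 0.033000
P(Controller branch inoperative) [OR] = 1 − (1−0.033000) × (1−0.35) = 0.371450
P(Brake release unavailable) [AND] = 0.09 × 0.29 × 0.30 = 0.007830
P(Drive chain down) [OR] = 1 − (1−0.007830) × (1−0.18) = 0.186421
P(Door loop unavailable) [AND] = 0.40 × 0.41 × 0.186421 = 0.030573
P(Safety circuit unavailable) [OR] = 1 − (1−0.25) × (1−0.030573) × (1−0.43) = 0.585570
P(Leveling path 2 down) [OR] = 1 − (1−0.371450) × (1−0.585570) = 0.739510
P(Controller branch 2 lost) [OR] = 1 − (1−0.31) × (1−0.04) × (1−0.17) = 0.450208
P(Elevator stuck between floors) [OR] = 1 − (1−0.739510) × (1−0.450208) = 0.856785
Rounded to 4 decimal places: P(Elevator stuck between floors) ≈ 0.8568.

0.8568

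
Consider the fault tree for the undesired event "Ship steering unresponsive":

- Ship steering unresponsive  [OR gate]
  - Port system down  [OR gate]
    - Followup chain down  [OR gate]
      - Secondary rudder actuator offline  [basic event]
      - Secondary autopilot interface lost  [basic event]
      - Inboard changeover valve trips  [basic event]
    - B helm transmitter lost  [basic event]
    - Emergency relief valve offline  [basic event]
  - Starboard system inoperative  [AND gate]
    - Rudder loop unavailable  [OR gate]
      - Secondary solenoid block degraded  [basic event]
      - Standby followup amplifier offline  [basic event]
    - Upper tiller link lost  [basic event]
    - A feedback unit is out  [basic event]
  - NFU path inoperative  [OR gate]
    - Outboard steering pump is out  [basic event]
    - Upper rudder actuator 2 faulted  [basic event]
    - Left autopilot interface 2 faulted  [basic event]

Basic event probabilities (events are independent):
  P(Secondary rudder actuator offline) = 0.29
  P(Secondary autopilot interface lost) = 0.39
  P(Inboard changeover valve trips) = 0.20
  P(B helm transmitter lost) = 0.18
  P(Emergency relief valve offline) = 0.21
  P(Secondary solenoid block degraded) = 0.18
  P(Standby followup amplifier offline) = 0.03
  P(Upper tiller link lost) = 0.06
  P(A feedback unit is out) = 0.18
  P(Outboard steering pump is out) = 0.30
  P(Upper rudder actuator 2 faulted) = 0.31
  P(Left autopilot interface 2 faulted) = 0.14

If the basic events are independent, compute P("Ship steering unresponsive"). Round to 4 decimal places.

P(Followup chain down) [OR] = 1 − (1−0.29) × (1−0.39) × (1−0.20) = 0.653520
P(Port system down) [OR] = 1 − (1−0.653520) × (1−0.18) × (1−0.21) = 0.775550
P(Rudder loop unavailable) [OR] = 1 − (1−0.18) × (1−0.03) = 0.204600
P(Starboard system inoperative) [AND] = 0.204600 × 0.06 × 0.18 = 0.002210
P(NFU path inoperative) [OR] = 1 − (1−0.30) × (1−0.31) × (1−0.14) = 0.584620
P(Ship steering unresponsive) [OR] = 1 − (1−0.775550) × (1−0.002210) × (1−0.584620) = 0.906974
Rounded to 4 decimal places: P(Ship steering unresponsive) ≈ 0.9070.

0.9070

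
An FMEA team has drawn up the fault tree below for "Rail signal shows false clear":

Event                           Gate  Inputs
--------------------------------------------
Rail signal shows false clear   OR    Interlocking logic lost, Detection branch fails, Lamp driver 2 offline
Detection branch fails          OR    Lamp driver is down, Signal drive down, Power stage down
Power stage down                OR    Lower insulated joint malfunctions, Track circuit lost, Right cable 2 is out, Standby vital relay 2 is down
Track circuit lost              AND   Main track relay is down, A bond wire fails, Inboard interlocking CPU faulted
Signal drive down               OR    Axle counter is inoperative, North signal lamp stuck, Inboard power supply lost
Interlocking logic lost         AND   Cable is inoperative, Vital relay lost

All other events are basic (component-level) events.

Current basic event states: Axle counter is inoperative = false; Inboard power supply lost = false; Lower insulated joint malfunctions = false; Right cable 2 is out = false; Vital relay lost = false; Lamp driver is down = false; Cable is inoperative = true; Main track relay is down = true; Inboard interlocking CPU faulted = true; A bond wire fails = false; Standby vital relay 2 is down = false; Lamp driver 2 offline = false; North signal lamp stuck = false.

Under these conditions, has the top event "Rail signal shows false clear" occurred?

No

Interlocking logic lost [AND]: Cable is inoperative=occurs, Vital relay lost=not → not all inputs occur → does not occur.
Signal drive down [OR]: Axle counter is inoperative=not, North signal lamp stuck=not, Inboard power supply lost=not → no input occurs → does not occur.
Track circuit lost [AND]: Main track relay is down=occurs, A bond wire fails=not, Inboard interlocking CPU faulted=occurs → not all inputs occur → does not occur.
Power stage down [OR]: Lower insulated joint malfunctions=not, Track circuit lost=not, Right cable 2 is out=not, Standby vital relay 2 is down=not → no input occurs → does not occur.
Detection branch fails [OR]: Lamp driver is down=not, Signal drive down=not, Power stage down=not → no input occurs → does not occur.
Rail signal shows false clear [OR]: Interlocking logic lost=not, Detection branch fails=not, Lamp driver 2 offline=not → no input occurs → does not occur.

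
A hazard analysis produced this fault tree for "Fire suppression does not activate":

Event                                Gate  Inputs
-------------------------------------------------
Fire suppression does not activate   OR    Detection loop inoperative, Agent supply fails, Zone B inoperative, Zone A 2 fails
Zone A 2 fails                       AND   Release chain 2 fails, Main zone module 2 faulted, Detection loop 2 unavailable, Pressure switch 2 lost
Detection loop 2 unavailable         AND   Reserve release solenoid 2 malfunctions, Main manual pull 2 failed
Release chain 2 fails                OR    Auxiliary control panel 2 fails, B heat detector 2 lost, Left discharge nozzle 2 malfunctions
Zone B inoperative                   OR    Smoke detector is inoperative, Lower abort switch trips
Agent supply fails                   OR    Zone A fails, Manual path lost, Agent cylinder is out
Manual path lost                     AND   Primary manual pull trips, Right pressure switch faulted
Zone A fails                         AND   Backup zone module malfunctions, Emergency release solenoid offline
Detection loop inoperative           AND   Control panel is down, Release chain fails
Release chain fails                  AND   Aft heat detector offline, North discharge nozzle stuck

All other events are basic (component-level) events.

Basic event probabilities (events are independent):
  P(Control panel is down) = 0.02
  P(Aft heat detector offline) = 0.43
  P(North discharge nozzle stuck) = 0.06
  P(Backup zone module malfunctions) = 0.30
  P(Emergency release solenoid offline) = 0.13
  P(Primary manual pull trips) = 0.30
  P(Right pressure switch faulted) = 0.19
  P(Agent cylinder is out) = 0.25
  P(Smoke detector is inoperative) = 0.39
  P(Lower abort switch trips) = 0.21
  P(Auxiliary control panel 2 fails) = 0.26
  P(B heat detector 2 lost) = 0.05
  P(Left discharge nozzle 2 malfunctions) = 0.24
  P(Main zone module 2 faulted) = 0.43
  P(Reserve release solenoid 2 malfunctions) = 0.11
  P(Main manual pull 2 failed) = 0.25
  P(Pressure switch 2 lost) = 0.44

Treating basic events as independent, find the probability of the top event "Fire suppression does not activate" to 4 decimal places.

P(Release chain fails) [AND] = 0.43 × 0.06 = 0.025800
P(Detection loop inoperative) [AND] = 0.02 × 0.025800 = 0.000516
P(Zone A fails) [AND] = 0.30 × 0.13 = 0.039000
P(Manual path lost) [AND] = 0.30 × 0.19 = 0.057000
P(Agent supply fails) [OR] = 1 − (1−0.039000) × (1−0.057000) × (1−0.25) = 0.320333
P(Zone B inoperative) [OR] = 1 − (1−0.39) × (1−0.21) = 0.518100
P(Release chain 2 fails) [OR] = 1 − (1−0.26) × (1−0.05) × (1−0.24) = 0.465720
P(Detection loop 2 unavailable) [AND] = 0.11 × 0.25 = 0.027500
P(Zone A 2 fails) [AND] = 0.465720 × 0.43 × 0.027500 × 0.44 = 0.002423
P(Fire suppression does not activate) [OR] = 1 − (1−0.000516) × (1−0.320333) × (1−0.518100) × (1−0.002423) = 0.673431
Rounded to 4 decimal places: P(Fire suppression does not activate) ≈ 0.6734.

0.6734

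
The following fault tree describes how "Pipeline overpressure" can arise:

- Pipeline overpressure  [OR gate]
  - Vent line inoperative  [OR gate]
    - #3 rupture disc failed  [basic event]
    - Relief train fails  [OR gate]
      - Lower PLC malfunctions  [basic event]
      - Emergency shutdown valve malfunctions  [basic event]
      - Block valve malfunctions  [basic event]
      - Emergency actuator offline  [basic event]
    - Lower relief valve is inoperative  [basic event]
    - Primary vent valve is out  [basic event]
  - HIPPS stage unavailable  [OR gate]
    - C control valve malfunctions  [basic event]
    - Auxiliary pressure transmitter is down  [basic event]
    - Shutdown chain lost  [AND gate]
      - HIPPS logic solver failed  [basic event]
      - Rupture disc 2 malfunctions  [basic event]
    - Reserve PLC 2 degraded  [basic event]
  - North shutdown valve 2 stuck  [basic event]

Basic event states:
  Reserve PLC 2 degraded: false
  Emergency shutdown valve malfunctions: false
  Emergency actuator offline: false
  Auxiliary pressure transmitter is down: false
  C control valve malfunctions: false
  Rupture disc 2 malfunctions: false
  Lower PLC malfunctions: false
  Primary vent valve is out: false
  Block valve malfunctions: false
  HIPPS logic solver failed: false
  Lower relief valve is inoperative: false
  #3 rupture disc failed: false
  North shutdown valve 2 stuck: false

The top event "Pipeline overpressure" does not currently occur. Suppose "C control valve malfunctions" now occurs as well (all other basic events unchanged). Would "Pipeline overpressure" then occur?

Yes

Counterfactual: set "C control valve malfunctions" to occurred.
Relief train fails [OR]: Lower PLC malfunctions=not, Emergency shutdown valve malfunctions=not, Block valve malfunctions=not, Emergency actuator offline=not → no input occurs → does not occur.
Vent line inoperative [OR]: #3 rupture disc failed=not, Relief train fails=not, Lower relief valve is inoperative=not, Primary vent valve is out=not → no input occurs → does not occur.
Shutdown chain lost [AND]: HIPPS logic solver failed=not, Rupture disc 2 malfunctions=not → not all inputs occur → does not occur.
HIPPS stage unavailable [OR]: C control valve malfunctions=occurs, Auxiliary pressure transmitter is down=not, Shutdown chain lost=not, Reserve PLC 2 degraded=not → at least one input occurs → occurs.
Pipeline overpressure [OR]: Vent line inoperative=not, HIPPS stage unavailable=occurs, North shutdown valve 2 stuck=not → at least one input occurs → occurs.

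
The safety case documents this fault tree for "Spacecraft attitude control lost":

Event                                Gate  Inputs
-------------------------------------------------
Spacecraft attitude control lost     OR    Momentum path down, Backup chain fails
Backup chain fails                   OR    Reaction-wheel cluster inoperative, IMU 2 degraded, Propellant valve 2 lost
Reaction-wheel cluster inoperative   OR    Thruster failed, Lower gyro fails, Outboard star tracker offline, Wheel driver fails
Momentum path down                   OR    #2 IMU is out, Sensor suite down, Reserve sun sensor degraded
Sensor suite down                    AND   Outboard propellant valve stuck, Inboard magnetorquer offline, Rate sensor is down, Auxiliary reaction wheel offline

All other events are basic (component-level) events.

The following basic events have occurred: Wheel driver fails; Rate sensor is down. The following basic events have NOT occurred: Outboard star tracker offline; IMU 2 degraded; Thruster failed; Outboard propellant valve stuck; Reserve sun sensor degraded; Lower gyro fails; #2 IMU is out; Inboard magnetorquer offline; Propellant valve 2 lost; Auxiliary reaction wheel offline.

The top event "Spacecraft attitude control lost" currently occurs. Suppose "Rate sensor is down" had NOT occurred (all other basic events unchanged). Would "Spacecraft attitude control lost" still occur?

Yes

Counterfactual: set "Rate sensor is down" to not occurred.
Sensor suite down [AND]: Outboard propellant valve stuck=not, Inboard magnetorquer offline=not, Rate sensor is down=not, Auxiliary reaction wheel offline=not → not all inputs occur → does not occur.
Momentum path down [OR]: #2 IMU is out=not, Sensor suite down=not, Reserve sun sensor degraded=not → no input occurs → does not occur.
Reaction-wheel cluster inoperative [OR]: Thruster failed=not, Lower gyro fails=not, Outboard star tracker offline=not, Wheel driver fails=occurs → at least one input occurs → occurs.
Backup chain fails [OR]: Reaction-wheel cluster inoperative=occurs, IMU 2 degraded=not, Propellant valve 2 lost=not → at least one input occurs → occurs.
Spacecraft attitude control lost [OR]: Momentum path down=not, Backup chain fails=occurs → at least one input occurs → occurs.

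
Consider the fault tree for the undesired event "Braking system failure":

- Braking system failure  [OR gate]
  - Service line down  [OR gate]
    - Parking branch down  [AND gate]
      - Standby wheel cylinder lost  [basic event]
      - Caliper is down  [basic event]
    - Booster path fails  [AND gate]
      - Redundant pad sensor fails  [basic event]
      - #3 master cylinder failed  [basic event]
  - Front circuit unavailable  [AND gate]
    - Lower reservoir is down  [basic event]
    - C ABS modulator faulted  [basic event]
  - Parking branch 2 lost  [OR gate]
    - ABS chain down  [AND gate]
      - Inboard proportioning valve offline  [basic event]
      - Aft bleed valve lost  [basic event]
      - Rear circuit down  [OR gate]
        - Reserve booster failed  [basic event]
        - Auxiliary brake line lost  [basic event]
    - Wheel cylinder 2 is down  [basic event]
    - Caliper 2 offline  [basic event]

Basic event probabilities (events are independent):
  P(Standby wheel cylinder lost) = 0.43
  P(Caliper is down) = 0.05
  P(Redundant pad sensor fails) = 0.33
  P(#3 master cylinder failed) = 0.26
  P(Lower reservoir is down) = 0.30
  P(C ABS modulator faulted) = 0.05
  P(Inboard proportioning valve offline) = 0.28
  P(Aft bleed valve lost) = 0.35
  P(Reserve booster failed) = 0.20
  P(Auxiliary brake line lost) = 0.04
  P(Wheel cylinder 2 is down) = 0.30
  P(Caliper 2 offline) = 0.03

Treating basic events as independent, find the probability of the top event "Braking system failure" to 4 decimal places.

P(Parking branch down) [AND] = 0.43 × 0.05 = 0.021500
P(Booster path fails) [AND] = 0.33 × 0.26 = 0.085800
P(Service line down) [OR] = 1 − (1−0.021500) × (1−0.085800) = 0.105455
P(Front circuit unavailable) [AND] = 0.30 × 0.05 = 0.015000
P(Rear circuit down) [OR] = 1 − (1−0.20) × (1−0.04) = 0.232000
P(ABS chain down) [AND] = 0.28 × 0.35 × 0.232000 = 0.022736
P(Parking branch 2 lost) [OR] = 1 − (1−0.022736) × (1−0.30) × (1−0.03) = 0.336438
P(Braking system failure) [OR] = 1 − (1−0.105455) × (1−0.015000) × (1−0.336438) = 0.415318
Rounded to 4 decimal places: P(Braking system failure) ≈ 0.4153.

0.4153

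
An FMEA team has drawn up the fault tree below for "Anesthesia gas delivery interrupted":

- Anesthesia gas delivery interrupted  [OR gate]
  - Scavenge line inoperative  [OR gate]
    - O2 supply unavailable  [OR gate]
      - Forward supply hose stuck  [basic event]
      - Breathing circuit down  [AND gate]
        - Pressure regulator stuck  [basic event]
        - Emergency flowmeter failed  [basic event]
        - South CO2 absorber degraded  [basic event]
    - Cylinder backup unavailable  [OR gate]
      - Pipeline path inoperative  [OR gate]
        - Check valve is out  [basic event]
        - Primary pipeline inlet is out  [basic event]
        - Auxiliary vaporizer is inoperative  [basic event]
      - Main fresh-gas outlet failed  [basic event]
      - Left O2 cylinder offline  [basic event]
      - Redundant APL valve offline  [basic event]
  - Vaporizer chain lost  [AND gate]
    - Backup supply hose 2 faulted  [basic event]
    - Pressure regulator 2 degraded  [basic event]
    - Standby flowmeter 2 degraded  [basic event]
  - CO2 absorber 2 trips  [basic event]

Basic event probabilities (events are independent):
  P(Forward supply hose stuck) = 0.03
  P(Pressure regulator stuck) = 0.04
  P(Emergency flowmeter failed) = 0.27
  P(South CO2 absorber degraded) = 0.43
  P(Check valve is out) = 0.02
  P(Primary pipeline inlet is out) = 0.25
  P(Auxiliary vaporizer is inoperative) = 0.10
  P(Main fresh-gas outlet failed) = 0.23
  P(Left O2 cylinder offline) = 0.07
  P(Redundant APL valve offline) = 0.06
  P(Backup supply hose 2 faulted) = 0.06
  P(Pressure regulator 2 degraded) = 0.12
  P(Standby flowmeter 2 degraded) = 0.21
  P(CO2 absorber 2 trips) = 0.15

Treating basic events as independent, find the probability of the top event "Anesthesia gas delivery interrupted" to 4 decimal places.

0.6351

P(Breathing circuit down) [AND] = 0.04 × 0.27 × 0.43 = 0.004644
P(O2 supply unavailable) [OR] = 1 − (1−0.03) × (1−0.004644) = 0.034505
P(Pipeline path inoperative) [OR] = 1 − (1−0.02) × (1−0.25) × (1−0.10) = 0.338500
P(Cylinder backup unavailable) [OR] = 1 − (1−0.338500) × (1−0.23) × (1−0.07) × (1−0.06) = 0.554722
P(Scavenge line inoperative) [OR] = 1 − (1−0.034505) × (1−0.554722) = 0.570086
P(Vaporizer chain lost) [AND] = 0.06 × 0.12 × 0.21 = 0.001512
P(Anesthesia gas delivery interrupted) [OR] = 1 − (1−0.570086) × (1−0.001512) × (1−0.15) = 0.635126
Rounded to 4 decimal places: P(Anesthesia gas delivery interrupted) ≈ 0.6351.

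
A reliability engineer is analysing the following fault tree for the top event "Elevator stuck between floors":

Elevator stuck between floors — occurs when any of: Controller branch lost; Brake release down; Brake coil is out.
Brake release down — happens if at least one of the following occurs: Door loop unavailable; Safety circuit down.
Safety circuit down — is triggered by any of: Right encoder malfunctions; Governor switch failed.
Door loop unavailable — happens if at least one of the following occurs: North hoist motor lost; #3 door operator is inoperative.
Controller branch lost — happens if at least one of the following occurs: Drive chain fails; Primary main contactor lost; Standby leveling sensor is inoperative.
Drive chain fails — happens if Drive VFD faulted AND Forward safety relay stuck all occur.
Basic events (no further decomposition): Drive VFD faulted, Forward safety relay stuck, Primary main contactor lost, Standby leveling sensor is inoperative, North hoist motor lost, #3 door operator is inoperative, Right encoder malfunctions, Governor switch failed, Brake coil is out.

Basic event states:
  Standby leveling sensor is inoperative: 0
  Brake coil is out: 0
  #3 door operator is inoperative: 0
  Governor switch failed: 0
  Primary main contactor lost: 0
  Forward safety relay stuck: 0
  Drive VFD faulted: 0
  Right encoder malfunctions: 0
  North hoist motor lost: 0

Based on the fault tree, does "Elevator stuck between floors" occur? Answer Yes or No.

Drive chain fails [AND]: Drive VFD faulted=not, Forward safety relay stuck=not → not all inputs occur → does not occur.
Controller branch lost [OR]: Drive chain fails=not, Primary main contactor lost=not, Standby leveling sensor is inoperative=not → no input occurs → does not occur.
Door loop unavailable [OR]: North hoist motor lost=not, #3 door operator is inoperative=not → no input occurs → does not occur.
Safety circuit down [OR]: Right encoder malfunctions=not, Governor switch failed=not → no input occurs → does not occur.
Brake release down [OR]: Door loop unavailable=not, Safety circuit down=not → no input occurs → does not occur.
Elevator stuck between floors [OR]: Controller branch lost=not, Brake release down=not, Brake coil is out=not → no input occurs → does not occur.

No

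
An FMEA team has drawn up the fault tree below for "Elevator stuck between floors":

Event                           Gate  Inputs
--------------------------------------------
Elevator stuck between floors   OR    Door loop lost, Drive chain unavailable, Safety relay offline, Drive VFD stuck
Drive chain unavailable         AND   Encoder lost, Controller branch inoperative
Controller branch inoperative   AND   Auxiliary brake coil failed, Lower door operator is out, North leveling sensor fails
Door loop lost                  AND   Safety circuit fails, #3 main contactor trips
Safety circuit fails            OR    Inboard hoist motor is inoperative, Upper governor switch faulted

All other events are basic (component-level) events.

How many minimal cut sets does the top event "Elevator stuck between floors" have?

5

Safety circuit fails [OR]: union of children's cut sets → 2 cut set(s).
Door loop lost [AND]: one cut set from each child combined → 2 × 1 = 2 cut set(s).
Controller branch inoperative [AND]: one cut set from each child combined → 1 × 1 × 1 = 1 cut set(s).
Drive chain unavailable [AND]: one cut set from each child combined → 1 × 1 = 1 cut set(s).
Elevator stuck between floors [OR]: union of children's cut sets → 5 cut set(s).
Minimal cut sets: {#3 main contactor trips, Inboard hoist motor is inoperative}; {#3 main contactor trips, Upper governor switch faulted}; {Auxiliary brake coil failed, Encoder lost, Lower door operator is out, North leveling sensor fails}; {Safety relay offline}; {Drive VFD stuck}.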